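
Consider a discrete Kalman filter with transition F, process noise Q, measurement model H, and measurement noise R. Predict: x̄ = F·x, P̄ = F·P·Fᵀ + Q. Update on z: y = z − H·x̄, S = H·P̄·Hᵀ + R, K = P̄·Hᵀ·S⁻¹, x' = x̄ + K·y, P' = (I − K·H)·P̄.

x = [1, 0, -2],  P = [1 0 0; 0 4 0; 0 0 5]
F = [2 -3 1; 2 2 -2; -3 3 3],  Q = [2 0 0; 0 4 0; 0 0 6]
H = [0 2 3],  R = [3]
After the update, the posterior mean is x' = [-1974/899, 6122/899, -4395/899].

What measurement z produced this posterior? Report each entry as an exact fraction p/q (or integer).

z = [-1]

x̄ = F·x = [0, 6, -9]
P̄ = F·P·Fᵀ + Q = [47 -30 -27; -30 44 -12; -27 -12 96]
S = H·P̄·Hᵀ + R = [899]
K = P̄·Hᵀ·S⁻¹ = [-141/899; 52/899; 264/899]
x' − x̄ = [-1974/899, 728/899, 3696/899] = K·y
y = (KᵀK)⁻¹·Kᵀ·(x' − x̄) = [14]
z = y + H·x̄ = [14] + [-15] = [-1]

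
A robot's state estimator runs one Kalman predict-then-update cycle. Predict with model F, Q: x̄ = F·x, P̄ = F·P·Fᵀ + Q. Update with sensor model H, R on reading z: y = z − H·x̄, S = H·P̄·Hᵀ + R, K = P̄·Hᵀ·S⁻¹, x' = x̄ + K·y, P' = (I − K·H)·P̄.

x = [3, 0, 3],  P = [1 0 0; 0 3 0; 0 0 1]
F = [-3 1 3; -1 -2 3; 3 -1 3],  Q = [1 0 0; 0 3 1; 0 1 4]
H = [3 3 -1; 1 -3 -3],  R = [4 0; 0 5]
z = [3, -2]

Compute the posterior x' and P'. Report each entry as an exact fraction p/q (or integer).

x̄ = F·x = [0, 6, 18]
P̄ = F·P·Fᵀ + Q = [22 6 -3; 6 25 13; -3 13 25]
y = z − H·x̄ = [3, 70]
S = H·P̄·Hᵀ + R = [500 -168; -168 693]
K = P̄·Hᵀ·S⁻¹ = [2975/15156 5279/79569; 148/1263 -3380/26523; -257/5052 -4805/26523]
x' = x̄ + K·y = [237935/45468, -9734/3789, 78295/15156]
P' = (I − K·H)·P̄ = [1292239/318276 -67318/26523 401123/106092; -67318/26523 16465/8841 -22067/8841; 401123/106092 -22067/8841 143515/35364]

x' = [237935/45468, -9734/3789, 78295/15156]
P' = [1292239/318276 -67318/26523 401123/106092; -67318/26523 16465/8841 -22067/8841; 401123/106092 -22067/8841 143515/35364]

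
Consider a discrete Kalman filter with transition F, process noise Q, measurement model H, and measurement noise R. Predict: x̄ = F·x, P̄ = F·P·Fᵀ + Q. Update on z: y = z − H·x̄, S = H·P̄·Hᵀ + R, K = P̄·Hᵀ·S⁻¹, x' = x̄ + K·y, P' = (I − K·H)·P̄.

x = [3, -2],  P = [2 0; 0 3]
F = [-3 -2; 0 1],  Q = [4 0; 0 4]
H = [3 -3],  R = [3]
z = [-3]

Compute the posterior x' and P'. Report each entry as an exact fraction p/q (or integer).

x' = [-7/2, -199/80]
P' = [4 15/4; 15/4 613/160]

x̄ = F·x = [-5, -2]
P̄ = F·P·Fᵀ + Q = [34 -6; -6 7]
y = z − H·x̄ = [6]
S = H·P̄·Hᵀ + R = [480]
K = P̄·Hᵀ·S⁻¹ = [1/4; -13/160]
x' = x̄ + K·y = [-7/2, -199/80]
P' = (I − K·H)·P̄ = [4 15/4; 15/4 613/160]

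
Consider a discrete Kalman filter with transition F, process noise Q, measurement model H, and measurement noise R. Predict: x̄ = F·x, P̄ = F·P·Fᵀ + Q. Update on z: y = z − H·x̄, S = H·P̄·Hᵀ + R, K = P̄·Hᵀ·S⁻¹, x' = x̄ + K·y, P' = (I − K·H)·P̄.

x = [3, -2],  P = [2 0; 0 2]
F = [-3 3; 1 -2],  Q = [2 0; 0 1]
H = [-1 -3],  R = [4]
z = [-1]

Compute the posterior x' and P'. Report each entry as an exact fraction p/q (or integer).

x' = [-415/33, 52/11]
P' = [998/33 -118/11; -118/11 46/11]

x̄ = F·x = [-15, 7]
P̄ = F·P·Fᵀ + Q = [38 -18; -18 11]
y = z − H·x̄ = [5]
S = H·P̄·Hᵀ + R = [33]
K = P̄·Hᵀ·S⁻¹ = [16/33; -5/11]
x' = x̄ + K·y = [-415/33, 52/11]
P' = (I − K·H)·P̄ = [998/33 -118/11; -118/11 46/11]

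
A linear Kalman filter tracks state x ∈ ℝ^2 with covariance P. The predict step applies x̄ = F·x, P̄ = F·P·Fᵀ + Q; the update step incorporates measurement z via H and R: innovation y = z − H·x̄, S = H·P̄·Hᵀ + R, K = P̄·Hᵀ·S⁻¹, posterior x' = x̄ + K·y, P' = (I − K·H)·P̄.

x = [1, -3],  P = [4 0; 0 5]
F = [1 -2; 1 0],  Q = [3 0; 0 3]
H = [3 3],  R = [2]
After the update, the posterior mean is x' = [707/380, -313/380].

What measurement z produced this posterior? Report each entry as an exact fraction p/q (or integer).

x̄ = F·x = [7, 1]
P̄ = F·P·Fᵀ + Q = [27 4; 4 7]
S = H·P̄·Hᵀ + R = [380]
K = P̄·Hᵀ·S⁻¹ = [93/380; 33/380]
x' − x̄ = [-1953/380, -693/380] = K·y
y = (KᵀK)⁻¹·Kᵀ·(x' − x̄) = [-21]
z = y + H·x̄ = [-21] + [24] = [3]

z = [3]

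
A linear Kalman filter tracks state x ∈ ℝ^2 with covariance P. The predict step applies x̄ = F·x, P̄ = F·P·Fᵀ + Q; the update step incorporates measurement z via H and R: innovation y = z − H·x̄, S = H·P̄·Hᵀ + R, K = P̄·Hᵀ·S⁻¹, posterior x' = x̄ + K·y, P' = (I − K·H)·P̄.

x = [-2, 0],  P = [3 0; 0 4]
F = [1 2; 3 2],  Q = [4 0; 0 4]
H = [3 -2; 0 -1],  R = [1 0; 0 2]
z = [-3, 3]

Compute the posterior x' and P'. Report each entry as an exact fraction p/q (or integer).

x̄ = F·x = [-2, -6]
P̄ = F·P·Fᵀ + Q = [23 25; 25 47]
y = z − H·x̄ = [-9, -3]
S = H·P̄·Hᵀ + R = [96 19; 19 49]
K = P̄·Hᵀ·S⁻¹ = [1406/4343 -2761/4343; -38/4343 -4151/4343]
x' = x̄ + K·y = [-13057/4343, -13263/4343]
P' = (I − K·H)·P̄ = [4150/4343 5522/4343; 5522/4343 8302/4343]

x' = [-13057/4343, -13263/4343]
P' = [4150/4343 5522/4343; 5522/4343 8302/4343]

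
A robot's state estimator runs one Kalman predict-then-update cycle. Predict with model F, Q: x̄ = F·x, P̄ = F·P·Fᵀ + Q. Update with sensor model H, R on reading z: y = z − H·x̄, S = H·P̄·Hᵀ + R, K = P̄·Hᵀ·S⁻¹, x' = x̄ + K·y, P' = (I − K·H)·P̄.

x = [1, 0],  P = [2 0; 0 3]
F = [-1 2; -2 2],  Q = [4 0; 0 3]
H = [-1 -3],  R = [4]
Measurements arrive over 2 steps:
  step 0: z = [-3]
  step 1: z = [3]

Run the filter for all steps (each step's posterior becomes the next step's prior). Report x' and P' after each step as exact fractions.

step 0: x' = [67/65, 8/13], P' = [1494/325 -82/65; -82/65 10/13]
step 1: x' = [11765/146501, -150116/146501], P' = [560422/146501 -153770/146501; -153770/146501 104778/146501]

step 0: x̄ = F·x = [-1, -2]
step 0: P̄ = F·P·Fᵀ + Q = [18 16; 16 23]
step 0: y = z − H·x̄ = [-10]
step 0: S = H·P̄·Hᵀ + R = [325]
step 0: K = P̄·Hᵀ·S⁻¹ = [-66/325; -17/65]
step 0: x' = x̄ + K·y = [67/65, 8/13]
step 0: P' = (I − K·H)·P̄ = [1494/325 -82/65; -82/65 10/13]
step 1: x̄ = F·x = [1/5, -54/65]
step 1: P̄ = F·P·Fᵀ + Q = [418/25 496/25; 496/25 11231/325]
step 1: y = z − H·x̄ = [46/65]
step 1: S = H·P̄·Hᵀ + R = [146501/325]
step 1: K = P̄·Hᵀ·S⁻¹ = [-24778/146501; -40141/146501]
step 1: x' = x̄ + K·y = [11765/146501, -150116/146501]
step 1: P' = (I − K·H)·P̄ = [560422/146501 -153770/146501; -153770/146501 104778/146501]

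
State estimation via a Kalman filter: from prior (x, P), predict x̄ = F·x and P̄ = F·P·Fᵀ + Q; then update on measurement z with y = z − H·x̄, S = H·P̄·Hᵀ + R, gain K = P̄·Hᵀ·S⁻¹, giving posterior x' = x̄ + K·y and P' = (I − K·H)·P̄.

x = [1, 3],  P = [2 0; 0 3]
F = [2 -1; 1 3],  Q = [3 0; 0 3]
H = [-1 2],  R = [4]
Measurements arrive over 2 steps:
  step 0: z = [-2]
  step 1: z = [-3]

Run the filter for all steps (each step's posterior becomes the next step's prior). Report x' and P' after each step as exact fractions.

step 0: x̄ = F·x = [-1, 10]
step 0: P̄ = F·P·Fᵀ + Q = [14 -5; -5 32]
step 0: y = z − H·x̄ = [-23]
step 0: S = H·P̄·Hᵀ + R = [166]
step 0: K = P̄·Hᵀ·S⁻¹ = [-12/83; 69/166]
step 0: x' = x̄ + K·y = [193/83, 73/166]
step 0: P' = (I − K·H)·P̄ = [874/83 413/83; 413/83 551/166]
step 1: x̄ = F·x = [699/166, 605/166]
step 1: P̄ = F·P·Fᵀ + Q = [4737/166 5973/166; 5973/166 12161/166]
step 1: y = z − H·x̄ = [-1009/166]
step 1: S = H·P̄·Hᵀ + R = [30153/166]
step 1: K = P̄·Hᵀ·S⁻¹ = [2403/10051; 18349/30153]
step 1: x' = x̄ + K·y = [27717/10051, -1636/30153]
step 1: P' = (I − K·H)·P̄ = [182460/10051 96036/10051; 96036/10051 180752/30153]

step 0: x' = [193/83, 73/166], P' = [874/83 413/83; 413/83 551/166]
step 1: x' = [27717/10051, -1636/30153], P' = [182460/10051 96036/10051; 96036/10051 180752/30153]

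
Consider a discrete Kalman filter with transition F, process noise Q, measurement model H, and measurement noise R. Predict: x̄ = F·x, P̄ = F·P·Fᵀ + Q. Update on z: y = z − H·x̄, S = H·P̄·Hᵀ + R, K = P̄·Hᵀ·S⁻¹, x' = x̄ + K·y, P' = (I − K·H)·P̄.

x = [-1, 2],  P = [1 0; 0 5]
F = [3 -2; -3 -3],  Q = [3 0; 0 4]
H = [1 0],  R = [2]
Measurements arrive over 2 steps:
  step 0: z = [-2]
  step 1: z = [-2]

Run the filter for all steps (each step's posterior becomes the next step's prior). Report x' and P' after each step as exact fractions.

step 0: x' = [-39/17, 3/34], P' = [32/17 21/17; 21/17 1531/34]
step 1: x' = [-6538/3183, 28349/2122], P' = [6298/3183 2828/1061; 2828/1061 245923/2122]

step 0: x̄ = F·x = [-7, -3]
step 0: P̄ = F·P·Fᵀ + Q = [32 21; 21 58]
step 0: y = z − H·x̄ = [5]
step 0: S = H·P̄·Hᵀ + R = [34]
step 0: K = P̄·Hᵀ·S⁻¹ = [16/17; 21/34]
step 0: x' = x̄ + K·y = [-39/17, 3/34]
step 0: P' = (I − K·H)·P̄ = [32/17 21/17; 21/17 1531/34]
step 1: x̄ = F·x = [-120/17, 225/34]
step 1: P̄ = F·P·Fᵀ + Q = [3149/17 4242/17; 4242/17 15247/34]
step 1: y = z − H·x̄ = [86/17]
step 1: S = H·P̄·Hᵀ + R = [3183/17]
step 1: K = P̄·Hᵀ·S⁻¹ = [3149/3183; 1414/1061]
step 1: x' = x̄ + K·y = [-6538/3183, 28349/2122]
step 1: P' = (I − K·H)·P̄ = [6298/3183 2828/1061; 2828/1061 245923/2122]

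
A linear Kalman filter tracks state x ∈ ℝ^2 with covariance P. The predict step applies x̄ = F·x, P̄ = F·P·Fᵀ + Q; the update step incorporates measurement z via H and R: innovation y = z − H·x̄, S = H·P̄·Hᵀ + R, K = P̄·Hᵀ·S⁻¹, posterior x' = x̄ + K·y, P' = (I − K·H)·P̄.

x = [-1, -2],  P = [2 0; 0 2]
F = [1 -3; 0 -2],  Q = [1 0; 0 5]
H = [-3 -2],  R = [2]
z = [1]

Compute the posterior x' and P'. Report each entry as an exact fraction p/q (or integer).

x̄ = F·x = [5, 4]
P̄ = F·P·Fᵀ + Q = [21 12; 12 13]
y = z − H·x̄ = [24]
S = H·P̄·Hᵀ + R = [387]
K = P̄·Hᵀ·S⁻¹ = [-29/129; -62/387]
x' = x̄ + K·y = [-17/43, 20/129]
P' = (I − K·H)·P̄ = [62/43 -250/129; -250/129 1187/387]

x' = [-17/43, 20/129]
P' = [62/43 -250/129; -250/129 1187/387]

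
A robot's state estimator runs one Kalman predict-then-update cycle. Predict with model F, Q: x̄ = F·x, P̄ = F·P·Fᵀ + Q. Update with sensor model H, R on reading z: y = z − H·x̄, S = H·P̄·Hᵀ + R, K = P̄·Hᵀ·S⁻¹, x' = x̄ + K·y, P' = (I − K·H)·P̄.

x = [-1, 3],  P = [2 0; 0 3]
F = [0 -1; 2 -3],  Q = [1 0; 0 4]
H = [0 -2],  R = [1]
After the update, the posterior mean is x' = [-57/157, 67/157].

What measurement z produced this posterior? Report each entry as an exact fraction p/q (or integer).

x̄ = F·x = [-3, -11]
P̄ = F·P·Fᵀ + Q = [4 9; 9 39]
S = H·P̄·Hᵀ + R = [157]
K = P̄·Hᵀ·S⁻¹ = [-18/157; -78/157]
x' − x̄ = [414/157, 1794/157] = K·y
y = (KᵀK)⁻¹·Kᵀ·(x' − x̄) = [-23]
z = y + H·x̄ = [-23] + [22] = [-1]

z = [-1]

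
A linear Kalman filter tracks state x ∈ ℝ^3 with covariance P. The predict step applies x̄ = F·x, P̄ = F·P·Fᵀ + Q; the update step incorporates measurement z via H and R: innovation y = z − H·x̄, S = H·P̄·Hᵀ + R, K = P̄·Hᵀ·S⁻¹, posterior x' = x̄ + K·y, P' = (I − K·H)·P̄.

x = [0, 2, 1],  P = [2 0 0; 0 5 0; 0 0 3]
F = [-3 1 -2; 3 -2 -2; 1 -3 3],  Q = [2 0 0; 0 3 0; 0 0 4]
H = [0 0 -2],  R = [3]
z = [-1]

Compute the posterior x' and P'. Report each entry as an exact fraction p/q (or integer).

x' = [-26/15, -26/5, 7/15]
P' = [619/35 -248/35 -13/35; -248/35 1711/35 6/35; -13/35 6/35 26/35]

x̄ = F·x = [0, -6, -3]
P̄ = F·P·Fᵀ + Q = [37 -16 -39; -16 53 18; -39 18 78]
y = z − H·x̄ = [-7]
S = H·P̄·Hᵀ + R = [315]
K = P̄·Hᵀ·S⁻¹ = [26/105; -4/35; -52/105]
x' = x̄ + K·y = [-26/15, -26/5, 7/15]
P' = (I − K·H)·P̄ = [619/35 -248/35 -13/35; -248/35 1711/35 6/35; -13/35 6/35 26/35]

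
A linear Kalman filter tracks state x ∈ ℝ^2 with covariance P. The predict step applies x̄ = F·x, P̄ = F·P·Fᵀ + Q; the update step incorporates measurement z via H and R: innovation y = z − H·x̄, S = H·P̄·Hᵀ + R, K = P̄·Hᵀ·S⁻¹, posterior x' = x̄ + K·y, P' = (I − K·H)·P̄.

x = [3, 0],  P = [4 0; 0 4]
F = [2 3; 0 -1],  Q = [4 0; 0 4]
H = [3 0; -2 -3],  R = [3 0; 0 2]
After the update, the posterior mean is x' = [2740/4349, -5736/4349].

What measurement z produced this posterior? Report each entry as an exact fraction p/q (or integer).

z = [2, 3]

x̄ = F·x = [6, 0]
P̄ = F·P·Fᵀ + Q = [56 -12; -12 8]
S = H·P̄·Hᵀ + R = [507 -228; -228 154]
K = P̄·Hᵀ·S⁻¹ = [1424/4349 -38/4349; -924/4349 -1368/4349]
x' − x̄ = [-23354/4349, -5736/4349] = K·y
y = (KᵀK)⁻¹·Kᵀ·(x' − x̄) = [-16, 15]
z = y + H·x̄ = [-16, 15] + [18, -12] = [2, 3]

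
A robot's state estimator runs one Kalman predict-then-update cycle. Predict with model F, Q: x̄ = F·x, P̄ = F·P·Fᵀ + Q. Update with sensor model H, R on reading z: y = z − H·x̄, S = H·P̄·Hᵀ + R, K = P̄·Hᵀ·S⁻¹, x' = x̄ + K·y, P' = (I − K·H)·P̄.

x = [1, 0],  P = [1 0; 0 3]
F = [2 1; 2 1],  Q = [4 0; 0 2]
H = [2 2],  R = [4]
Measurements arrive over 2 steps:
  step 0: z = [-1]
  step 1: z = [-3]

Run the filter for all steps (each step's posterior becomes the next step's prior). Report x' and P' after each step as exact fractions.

step 0: x' = [-11/35, -2/35], P' = [61/35 -43/35; -43/35 59/35]
step 1: x' = [-579/769, -570/769], P' = [1337/769 -935/769; -935/769 1267/769]

step 0: x̄ = F·x = [2, 2]
step 0: P̄ = F·P·Fᵀ + Q = [11 7; 7 9]
step 0: y = z − H·x̄ = [-9]
step 0: S = H·P̄·Hᵀ + R = [140]
step 0: K = P̄·Hᵀ·S⁻¹ = [9/35; 8/35]
step 0: x' = x̄ + K·y = [-11/35, -2/35]
step 0: P' = (I − K·H)·P̄ = [61/35 -43/35; -43/35 59/35]
step 1: x̄ = F·x = [-24/35, -24/35]
step 1: P̄ = F·P·Fᵀ + Q = [271/35 131/35; 131/35 201/35]
step 1: y = z − H·x̄ = [-9/35]
step 1: S = H·P̄·Hᵀ + R = [3076/35]
step 1: K = P̄·Hᵀ·S⁻¹ = [201/769; 166/769]
step 1: x' = x̄ + K·y = [-579/769, -570/769]
step 1: P' = (I − K·H)·P̄ = [1337/769 -935/769; -935/769 1267/769]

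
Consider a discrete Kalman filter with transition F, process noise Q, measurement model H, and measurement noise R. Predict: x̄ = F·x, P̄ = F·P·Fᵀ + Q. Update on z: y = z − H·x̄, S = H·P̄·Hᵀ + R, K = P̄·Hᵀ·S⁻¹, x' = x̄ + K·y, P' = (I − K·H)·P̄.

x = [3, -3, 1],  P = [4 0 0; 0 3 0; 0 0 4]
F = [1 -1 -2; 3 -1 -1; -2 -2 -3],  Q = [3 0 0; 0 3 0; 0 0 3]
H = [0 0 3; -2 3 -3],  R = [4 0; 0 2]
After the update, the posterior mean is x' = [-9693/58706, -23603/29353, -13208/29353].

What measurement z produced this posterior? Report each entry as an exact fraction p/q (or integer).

z = [-2, -1]

x̄ = F·x = [4, 11, -3]
P̄ = F·P·Fᵀ + Q = [26 23 22; 23 46 -6; 22 -6 67]
S = H·P̄·Hᵀ + R = [607 -789; -789 1219]
K = P̄·Hᵀ·S⁻¹ = [41793/117412 22331/117412; 16212/29353 13142/29353; 9378/29353 -263/29353]
x' − x̄ = [-244517/58706, -346486/29353, 74851/29353] = K·y
y = (KᵀK)⁻¹·Kᵀ·(x' − x̄) = [7, -35]
z = y + H·x̄ = [7, -35] + [-9, 34] = [-2, -1]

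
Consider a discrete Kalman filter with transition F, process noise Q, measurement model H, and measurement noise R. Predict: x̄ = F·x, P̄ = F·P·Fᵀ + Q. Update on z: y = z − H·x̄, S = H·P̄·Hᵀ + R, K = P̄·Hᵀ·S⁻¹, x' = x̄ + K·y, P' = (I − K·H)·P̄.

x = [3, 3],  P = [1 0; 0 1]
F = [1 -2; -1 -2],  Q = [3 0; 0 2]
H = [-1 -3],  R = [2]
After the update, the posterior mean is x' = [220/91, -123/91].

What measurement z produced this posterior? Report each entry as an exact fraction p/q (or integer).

x̄ = F·x = [-3, -9]
P̄ = F·P·Fᵀ + Q = [8 3; 3 7]
S = H·P̄·Hᵀ + R = [91]
K = P̄·Hᵀ·S⁻¹ = [-17/91; -24/91]
x' − x̄ = [493/91, 696/91] = K·y
y = (KᵀK)⁻¹·Kᵀ·(x' − x̄) = [-29]
z = y + H·x̄ = [-29] + [30] = [1]

z = [1]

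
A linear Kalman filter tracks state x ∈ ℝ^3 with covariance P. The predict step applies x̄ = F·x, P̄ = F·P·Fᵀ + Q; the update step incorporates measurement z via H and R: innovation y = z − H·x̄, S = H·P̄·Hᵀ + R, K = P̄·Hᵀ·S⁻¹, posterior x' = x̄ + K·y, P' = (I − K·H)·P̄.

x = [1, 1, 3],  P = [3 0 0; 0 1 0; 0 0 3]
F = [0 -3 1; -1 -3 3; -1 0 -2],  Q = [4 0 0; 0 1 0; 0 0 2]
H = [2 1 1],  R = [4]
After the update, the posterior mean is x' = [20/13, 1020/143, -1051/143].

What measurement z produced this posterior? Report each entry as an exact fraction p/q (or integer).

x̄ = F·x = [0, 5, -7]
P̄ = F·P·Fᵀ + Q = [16 18 -6; 18 40 -15; -6 -15 17]
S = H·P̄·Hᵀ + R = [143]
K = P̄·Hᵀ·S⁻¹ = [4/13; 61/143; -10/143]
x' − x̄ = [20/13, 305/143, -50/143] = K·y
y = (KᵀK)⁻¹·Kᵀ·(x' − x̄) = [5]
z = y + H·x̄ = [5] + [-2] = [3]

z = [3]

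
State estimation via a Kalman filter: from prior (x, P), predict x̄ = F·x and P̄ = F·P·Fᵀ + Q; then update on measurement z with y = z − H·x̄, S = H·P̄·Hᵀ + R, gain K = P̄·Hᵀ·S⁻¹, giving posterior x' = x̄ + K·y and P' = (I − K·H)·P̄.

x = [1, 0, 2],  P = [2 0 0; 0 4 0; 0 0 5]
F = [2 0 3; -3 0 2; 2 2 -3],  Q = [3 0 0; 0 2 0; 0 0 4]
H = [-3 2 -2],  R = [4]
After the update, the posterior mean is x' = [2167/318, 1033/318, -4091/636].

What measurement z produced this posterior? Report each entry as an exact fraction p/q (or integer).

x̄ = F·x = [8, 1, -4]
P̄ = F·P·Fᵀ + Q = [56 18 -37; 18 40 -42; -37 -42 73]
S = H·P̄·Hᵀ + R = [636]
K = P̄·Hᵀ·S⁻¹ = [-29/318; 55/318; -119/636]
x' − x̄ = [-377/318, 715/318, -1547/636] = K·y
y = (KᵀK)⁻¹·Kᵀ·(x' − x̄) = [13]
z = y + H·x̄ = [13] + [-14] = [-1]

z = [-1]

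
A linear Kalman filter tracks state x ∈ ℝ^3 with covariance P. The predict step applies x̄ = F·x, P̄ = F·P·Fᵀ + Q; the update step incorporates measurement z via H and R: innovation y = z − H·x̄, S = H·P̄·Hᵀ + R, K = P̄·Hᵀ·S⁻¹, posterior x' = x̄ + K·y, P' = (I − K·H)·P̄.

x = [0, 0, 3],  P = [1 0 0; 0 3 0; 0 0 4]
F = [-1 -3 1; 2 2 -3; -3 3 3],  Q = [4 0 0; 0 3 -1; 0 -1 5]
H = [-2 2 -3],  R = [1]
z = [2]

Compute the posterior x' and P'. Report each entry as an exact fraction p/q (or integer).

x̄ = F·x = [3, -9, 9]
P̄ = F·P·Fᵀ + Q = [36 -32 -12; -32 55 -25; -12 -25 77]
y = z − H·x̄ = [53]
S = H·P̄·Hᵀ + R = [1470]
K = P̄·Hᵀ·S⁻¹ = [-10/147; 83/490; -257/1470]
x' = x̄ + K·y = [-89/147, -11/490, -391/1470]
P' = (I − K·H)·P̄ = [4292/147 -738/49 -4334/147; -738/49 6283/490 9081/490; -4334/147 9081/490 47141/1470]

x' = [-89/147, -11/490, -391/1470]
P' = [4292/147 -738/49 -4334/147; -738/49 6283/490 9081/490; -4334/147 9081/490 47141/1470]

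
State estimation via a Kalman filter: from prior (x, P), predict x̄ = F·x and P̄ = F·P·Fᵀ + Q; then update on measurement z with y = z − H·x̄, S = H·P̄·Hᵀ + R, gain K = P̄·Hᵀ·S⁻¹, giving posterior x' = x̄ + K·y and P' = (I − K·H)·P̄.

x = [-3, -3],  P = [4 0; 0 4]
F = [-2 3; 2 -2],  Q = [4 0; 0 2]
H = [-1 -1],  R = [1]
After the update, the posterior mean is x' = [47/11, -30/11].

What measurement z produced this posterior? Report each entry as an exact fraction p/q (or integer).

x̄ = F·x = [-3, 0]
P̄ = F·P·Fᵀ + Q = [56 -40; -40 34]
S = H·P̄·Hᵀ + R = [11]
K = P̄·Hᵀ·S⁻¹ = [-16/11; 6/11]
x' − x̄ = [80/11, -30/11] = K·y
y = (KᵀK)⁻¹·Kᵀ·(x' − x̄) = [-5]
z = y + H·x̄ = [-5] + [3] = [-2]

z = [-2]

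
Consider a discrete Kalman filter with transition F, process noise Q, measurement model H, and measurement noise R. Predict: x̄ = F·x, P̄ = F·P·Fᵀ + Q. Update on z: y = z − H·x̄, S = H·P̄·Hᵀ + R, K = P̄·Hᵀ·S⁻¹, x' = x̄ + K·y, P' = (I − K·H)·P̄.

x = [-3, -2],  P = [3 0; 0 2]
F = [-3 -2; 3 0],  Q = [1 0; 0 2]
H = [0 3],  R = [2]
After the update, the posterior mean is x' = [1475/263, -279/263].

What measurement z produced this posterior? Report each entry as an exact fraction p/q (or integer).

z = [-3]

x̄ = F·x = [13, -9]
P̄ = F·P·Fᵀ + Q = [36 -27; -27 29]
S = H·P̄·Hᵀ + R = [263]
K = P̄·Hᵀ·S⁻¹ = [-81/263; 87/263]
x' − x̄ = [-1944/263, 2088/263] = K·y
y = (KᵀK)⁻¹·Kᵀ·(x' − x̄) = [24]
z = y + H·x̄ = [24] + [-27] = [-3]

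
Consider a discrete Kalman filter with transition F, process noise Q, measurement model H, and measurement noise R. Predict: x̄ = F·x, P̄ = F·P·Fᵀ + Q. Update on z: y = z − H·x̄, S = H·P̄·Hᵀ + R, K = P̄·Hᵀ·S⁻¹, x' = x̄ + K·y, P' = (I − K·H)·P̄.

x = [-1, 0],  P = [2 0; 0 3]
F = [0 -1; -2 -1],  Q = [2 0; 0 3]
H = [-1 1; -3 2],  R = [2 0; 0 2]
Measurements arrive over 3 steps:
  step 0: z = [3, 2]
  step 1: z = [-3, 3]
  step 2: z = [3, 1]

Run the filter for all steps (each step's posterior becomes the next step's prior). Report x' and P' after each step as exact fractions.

step 0: x' = [276/221, 693/221], P' = [630/221 866/221; 866/221 1276/221]
step 1: x' = [-68406/12725, -89211/12725], P' = [53343/12725 75283/12725; 75283/12725 111173/12725]
step 2: x' = [18388479/3837011, 30257474/3837011], P' = [17984722/3837011 25460478/3837011; 25460478/3837011 37531868/3837011]

step 0: x̄ = F·x = [0, 2]
step 0: P̄ = F·P·Fᵀ + Q = [5 3; 3 14]
step 0: y = z − H·x̄ = [1, -2]
step 0: S = H·P̄·Hᵀ + R = [15 28; 28 67]
step 0: K = P̄·Hᵀ·S⁻¹ = [118/221 -79/221; 205/221 -23/221]
step 0: x' = x̄ + K·y = [276/221, 693/221]
step 0: P' = (I − K·H)·P̄ = [630/221 866/221; 866/221 1276/221]
step 1: x̄ = F·x = [-693/221, -1245/221]
step 1: P̄ = F·P·Fᵀ + Q = [1718/221 3008/221; 3008/221 7923/221]
step 1: y = z − H·x̄ = [-111/221, 1074/221]
step 1: S = H·P̄·Hᵀ + R = [4067/221 5960/221; 5960/221 11500/221]
step 1: K = P̄·Hᵀ·S⁻¹ = [2194/2545 -9463/25450; 3589/2545 -3503/25450]
step 1: x' = x̄ + K·y = [-68406/12725, -89211/12725]
step 1: P' = (I − K·H)·P̄ = [53343/12725 75283/12725; 75283/12725 111173/12725]
step 2: x̄ = F·x = [89211/12725, 226023/12725]
step 2: P̄ = F·P·Fᵀ + Q = [136623/12725 261739/12725; 261739/12725 663852/12725]
step 2: y = z − H·x̄ = [-98637/12725, -171688/12725]
step 2: S = H·P̄·Hᵀ + R = [302447/12725 428878/12725; 428878/12725 769597/12725]
step 2: K = P̄·Hᵀ·S⁻¹ = [3737878/3837011 -1516605/3837011; 6035695/3837011 -658849/3837011]
step 2: x' = x̄ + K·y = [18388479/3837011, 30257474/3837011]
step 2: P' = (I − K·H)·P̄ = [17984722/3837011 25460478/3837011; 25460478/3837011 37531868/3837011]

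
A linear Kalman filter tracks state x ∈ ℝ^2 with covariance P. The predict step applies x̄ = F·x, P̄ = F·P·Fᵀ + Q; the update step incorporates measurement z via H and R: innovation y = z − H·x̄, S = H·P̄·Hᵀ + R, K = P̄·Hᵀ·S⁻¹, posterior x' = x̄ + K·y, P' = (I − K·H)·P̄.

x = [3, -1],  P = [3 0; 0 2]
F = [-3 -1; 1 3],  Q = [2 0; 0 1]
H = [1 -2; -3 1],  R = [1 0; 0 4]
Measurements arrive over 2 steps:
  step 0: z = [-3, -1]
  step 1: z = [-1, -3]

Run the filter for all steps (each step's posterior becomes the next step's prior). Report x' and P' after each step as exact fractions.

step 0: x̄ = F·x = [-8, 0]
step 0: P̄ = F·P·Fᵀ + Q = [31 -15; -15 22]
step 0: y = z − H·x̄ = [5, -25]
step 0: S = H·P̄·Hᵀ + R = [180 -242; -242 395]
step 0: K = P̄·Hᵀ·S⁻¹ = [-2041/12536 -2339/6268; -7091/12536 -1109/6268]
step 0: x' = x̄ + K·y = [6457/12536, 19995/12536]
step 0: P' = (I − K·H)·P̄ = [7893/12536 4967/12536; 4967/12536 6029/12536]
step 1: x̄ = F·x = [-19683/6268, 33221/6268]
step 1: P̄ = F·P·Fᵀ + Q = [32985/3134 -22859/3134; -22859/3134 26123/3134]
step 1: y = z − H·x̄ = [79857/6268, -55537/3134]
step 1: S = H·P̄·Hᵀ + R = [232047/3134 -155607/1567; -155607/1567 236339/1567]
step 1: K = P̄·Hᵀ·S⁻¹ = [-226243/4093605 -401308/1364535; -128239/272907 -9919/90969]
step 1: x' = x̄ + K·y = [746291/545814, 226621/181938]
step 1: P' = (I − K·H)·P̄ = [1971527/4093605 73259/272907; 73259/272907 33583/90969]

step 0: x' = [6457/12536, 19995/12536], P' = [7893/12536 4967/12536; 4967/12536 6029/12536]
step 1: x' = [746291/545814, 226621/181938], P' = [1971527/4093605 73259/272907; 73259/272907 33583/90969]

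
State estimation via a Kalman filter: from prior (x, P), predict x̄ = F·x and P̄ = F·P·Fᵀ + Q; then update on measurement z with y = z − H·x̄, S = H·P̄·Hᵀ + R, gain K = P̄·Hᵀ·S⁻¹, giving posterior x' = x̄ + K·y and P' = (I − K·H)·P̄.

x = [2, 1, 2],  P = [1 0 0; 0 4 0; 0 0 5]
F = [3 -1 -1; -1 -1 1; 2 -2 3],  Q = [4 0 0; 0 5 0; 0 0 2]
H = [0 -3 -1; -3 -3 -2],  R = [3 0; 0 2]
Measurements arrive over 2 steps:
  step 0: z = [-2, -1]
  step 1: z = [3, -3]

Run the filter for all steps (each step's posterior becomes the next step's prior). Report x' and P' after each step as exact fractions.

step 0: x̄ = F·x = [3, -1, 8]
step 0: P̄ = F·P·Fᵀ + Q = [22 -4 -1; -4 15 21; -1 21 67]
step 0: y = z − H·x̄ = [3, 21]
step 0: S = H·P̄·Hᵀ + R = [331 419; 419 771]
step 0: K = P̄·Hᵀ·S⁻¹ = [31811/79640 -22659/79640; -19461/79640 2829/79640; -2368/9955 -1218/9955]
step 0: x' = x̄ + K·y = [-70743/39820, -39307/39820, 46958/9955]
step 0: P' = (I − K·H)·P̄ = [160269/79640 81541/79640 -42507/9955; 81541/79640 122349/79640 -38583/9955; -42507/9955 -38583/9955 122853/9955]
step 1: x̄ = F·x = [-180377/19910, 148941/19910, 125156/9955]
step 1: P̄ = F·P·Fᵀ + Q = [949979/19910 -716147/19910 -558277/9955; -716147/19910 781041/19910 594501/9955; -558277/9955 594501/9955 1138267/9955]
step 1: y = z − H·x̄ = [151373/3982, 173293/9955]
step 1: S = H·P̄·Hᵀ + R = [3299929/3982 1248847/1991; 1248847/1991 6351933/9955]
step 1: K = P̄·Hᵀ·S⁻¹ = [1122580033/2694495037 -778691001/2694495037; -640016613/2694495037 83497308/2694495037; -736333600/2694495037 -287957334/2694495037]
step 1: x' = x̄ + K·y = [4707845611/2694495037, -2719557534/2694495037, 871789602/2694495037]
step 1: P' = (I − K·H)·P̄ = [4377096300/2694495037 1612808900/2694495037 -8206166799/2694495037; 1612808900/2694495037 2948506998/2694495037 -6925471155/2694495037; -8206166799/2694495037 -6925471155/2694495037 22985414265/2694495037]

step 0: x' = [-70743/39820, -39307/39820, 46958/9955], P' = [160269/79640 81541/79640 -42507/9955; 81541/79640 122349/79640 -38583/9955; -42507/9955 -38583/9955 122853/9955]
step 1: x' = [4707845611/2694495037, -2719557534/2694495037, 871789602/2694495037], P' = [4377096300/2694495037 1612808900/2694495037 -8206166799/2694495037; 1612808900/2694495037 2948506998/2694495037 -6925471155/2694495037; -8206166799/2694495037 -6925471155/2694495037 22985414265/2694495037]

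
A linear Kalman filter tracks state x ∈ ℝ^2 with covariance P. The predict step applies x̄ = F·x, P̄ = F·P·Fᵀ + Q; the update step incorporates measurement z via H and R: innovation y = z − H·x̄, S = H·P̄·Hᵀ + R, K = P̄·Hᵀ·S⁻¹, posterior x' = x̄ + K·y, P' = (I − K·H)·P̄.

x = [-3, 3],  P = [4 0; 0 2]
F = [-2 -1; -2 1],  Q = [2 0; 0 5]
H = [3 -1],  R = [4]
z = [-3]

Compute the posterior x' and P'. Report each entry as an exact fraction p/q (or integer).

x̄ = F·x = [3, 9]
P̄ = F·P·Fᵀ + Q = [20 14; 14 23]
y = z − H·x̄ = [-3]
S = H·P̄·Hᵀ + R = [123]
K = P̄·Hᵀ·S⁻¹ = [46/123; 19/123]
x' = x̄ + K·y = [77/41, 350/41]
P' = (I − K·H)·P̄ = [344/123 848/123; 848/123 2468/123]

x' = [77/41, 350/41]
P' = [344/123 848/123; 848/123 2468/123]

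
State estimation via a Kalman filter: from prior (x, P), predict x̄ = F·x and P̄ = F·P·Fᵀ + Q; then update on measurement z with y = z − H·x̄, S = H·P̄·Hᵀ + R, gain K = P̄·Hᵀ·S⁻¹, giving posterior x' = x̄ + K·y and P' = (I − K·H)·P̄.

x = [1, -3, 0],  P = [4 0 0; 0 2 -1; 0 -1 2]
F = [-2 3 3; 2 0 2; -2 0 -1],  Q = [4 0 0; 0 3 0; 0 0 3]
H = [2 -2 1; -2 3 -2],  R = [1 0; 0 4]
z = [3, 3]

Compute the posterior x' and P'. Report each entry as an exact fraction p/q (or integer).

x' = [53461/13542, 15469/6771, -14231/13542]
P' = [50857/13542 20086/6771 -7115/13542; 20086/6771 21560/6771 5956/6771; -7115/13542 5956/6771 34171/13542]

x̄ = F·x = [-11, 2, -2]
P̄ = F·P·Fᵀ + Q = [38 -10 13; -10 27 -20; 13 -20 21]
y = z − H·x̄ = [31, -29]
S = H·P̄·Hᵀ + R = [494 -674; -674 947]
K = P̄·Hᵀ·S⁻¹ = [14255/13542 4129/6771; 3008/6771 3149/6771; -3883/13542 -2297/6771]
x' = x̄ + K·y = [53461/13542, 15469/6771, -14231/13542]
P' = (I − K·H)·P̄ = [50857/13542 20086/6771 -7115/13542; 20086/6771 21560/6771 5956/6771; -7115/13542 5956/6771 34171/13542]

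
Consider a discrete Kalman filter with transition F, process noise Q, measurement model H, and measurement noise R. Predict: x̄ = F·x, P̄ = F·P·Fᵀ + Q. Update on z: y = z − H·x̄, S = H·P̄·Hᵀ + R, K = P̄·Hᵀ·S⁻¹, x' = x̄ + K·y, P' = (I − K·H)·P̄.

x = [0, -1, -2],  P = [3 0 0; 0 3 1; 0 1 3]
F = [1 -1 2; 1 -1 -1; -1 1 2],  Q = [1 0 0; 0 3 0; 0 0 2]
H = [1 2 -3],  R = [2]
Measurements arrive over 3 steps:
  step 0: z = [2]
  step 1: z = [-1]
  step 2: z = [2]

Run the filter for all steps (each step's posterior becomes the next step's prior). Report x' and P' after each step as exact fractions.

step 0: x' = [-1207/429, 45/143, -203/143], P' = [6410/429 -23/143 698/143; -23/143 274/143 159/143; 698/143 159/143 360/143]
step 1: x' = [-3383/831, -391/2493, -2780/2493], P' = [19570/831 -671/2493 18782/2493; -671/2493 128977/67311 72419/67311; 18782/2493 72419/67311 224128/67311]
step 2: x' = [-2258552/1555761, 542014/1555761, -1397446/1555761], P' = [42394171/1555761 -453520/1555761 13570075/1555761; -453520/1555761 2981252/1555761 4987904/4667283; 13570075/1555761 4987904/4667283 17322839/4667283]

step 0: x̄ = F·x = [-3, 3, -5]
step 0: P̄ = F·P·Fᵀ + Q = [15 -1 6; -1 14 -15; 6 -15 24]
step 0: y = z − H·x̄ = [-16]
step 0: S = H·P̄·Hᵀ + R = [429]
step 0: K = P̄·Hᵀ·S⁻¹ = [-5/429; 24/143; -32/143]
step 0: x' = x̄ + K·y = [-1207/429, 45/143, -203/143]
step 0: P' = (I − K·H)·P̄ = [6410/429 -23/143 698/143; -23/143 274/143 159/143; 698/143 159/143 360/143]
step 1: x̄ = F·x = [-2560/429, -733/429, 124/429]
step 1: P̄ = F·P·Fᵀ + Q = [18587/429 6827/429 -3050/429; 6827/429 6503/429 -4679/429; -3050/429 -4679/429 6080/429]
step 1: y = z − H·x̄ = [1323/143]
step 1: S = H·P̄·Hᵀ + R = [67311/143]
step 1: K = P̄·Hᵀ·S⁻¹ = [511/2493; 11290/67311; -10216/67311]
step 1: x' = x̄ + K·y = [-3383/831, -391/2493, -2780/2493]
step 1: P' = (I − K·H)·P̄ = [19570/831 -671/2493 18782/2493; -671/2493 128977/67311 72419/67311; 18782/2493 72419/67311 224128/67311]
step 2: x̄ = F·x = [-1702/277, -2326/831, 4198/2493]
step 2: P̄ = F·P·Fᵀ + Q = [494776/7479 192980/7479 -284623/22437; 192980/7479 145228/7479 -298184/22437; -284623/22437 -298184/22437 1042735/67311]
step 2: y = z − H·x̄ = [5206/277]
step 2: S = H·P̄·Hᵀ + R = [518587/831]
step 2: K = P̄·Hᵀ·S⁻¹ = [388453/1555761; 260540/1555761; -641242/4667283]
step 2: x' = x̄ + K·y = [-2258552/1555761, 542014/1555761, -1397446/1555761]
step 2: P' = (I − K·H)·P̄ = [42394171/1555761 -453520/1555761 13570075/1555761; -453520/1555761 2981252/1555761 4987904/4667283; 13570075/1555761 4987904/4667283 17322839/4667283]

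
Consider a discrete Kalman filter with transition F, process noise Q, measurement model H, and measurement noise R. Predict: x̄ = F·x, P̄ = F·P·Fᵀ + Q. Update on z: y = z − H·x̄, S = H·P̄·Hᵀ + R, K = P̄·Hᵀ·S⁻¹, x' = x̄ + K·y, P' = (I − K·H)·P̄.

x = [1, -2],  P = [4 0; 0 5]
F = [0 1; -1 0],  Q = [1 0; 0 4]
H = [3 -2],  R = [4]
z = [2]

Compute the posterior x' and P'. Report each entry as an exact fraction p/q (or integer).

x̄ = F·x = [-2, -1]
P̄ = F·P·Fᵀ + Q = [6 0; 0 8]
y = z − H·x̄ = [6]
S = H·P̄·Hᵀ + R = [90]
K = P̄·Hᵀ·S⁻¹ = [1/5; -8/45]
x' = x̄ + K·y = [-4/5, -31/15]
P' = (I − K·H)·P̄ = [12/5 16/5; 16/5 232/45]

x' = [-4/5, -31/15]
P' = [12/5 16/5; 16/5 232/45]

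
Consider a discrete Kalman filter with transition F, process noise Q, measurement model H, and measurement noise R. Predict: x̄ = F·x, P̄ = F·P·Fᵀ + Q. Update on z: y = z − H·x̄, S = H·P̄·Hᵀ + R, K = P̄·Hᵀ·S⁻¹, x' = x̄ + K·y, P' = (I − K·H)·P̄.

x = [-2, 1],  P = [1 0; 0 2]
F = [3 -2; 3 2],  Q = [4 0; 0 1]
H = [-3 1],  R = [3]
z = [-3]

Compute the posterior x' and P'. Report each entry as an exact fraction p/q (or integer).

x̄ = F·x = [-8, -4]
P̄ = F·P·Fᵀ + Q = [21 1; 1 18]
y = z − H·x̄ = [-23]
S = H·P̄·Hᵀ + R = [204]
K = P̄·Hᵀ·S⁻¹ = [-31/102; 5/68]
x' = x̄ + K·y = [-103/102, -387/68]
P' = (I − K·H)·P̄ = [110/51 189/34; 189/34 1149/68]

x' = [-103/102, -387/68]
P' = [110/51 189/34; 189/34 1149/68]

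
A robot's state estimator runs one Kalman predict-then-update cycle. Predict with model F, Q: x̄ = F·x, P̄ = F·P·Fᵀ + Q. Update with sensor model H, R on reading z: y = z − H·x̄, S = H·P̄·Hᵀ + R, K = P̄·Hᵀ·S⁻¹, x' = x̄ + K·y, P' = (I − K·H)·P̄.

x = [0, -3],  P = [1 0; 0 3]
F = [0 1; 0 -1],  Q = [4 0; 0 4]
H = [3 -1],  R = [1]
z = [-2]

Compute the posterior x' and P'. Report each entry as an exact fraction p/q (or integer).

x̄ = F·x = [-3, 3]
P̄ = F·P·Fᵀ + Q = [7 -3; -3 7]
y = z − H·x̄ = [10]
S = H·P̄·Hᵀ + R = [89]
K = P̄·Hᵀ·S⁻¹ = [24/89; -16/89]
x' = x̄ + K·y = [-27/89, 107/89]
P' = (I − K·H)·P̄ = [47/89 117/89; 117/89 367/89]

x' = [-27/89, 107/89]
P' = [47/89 117/89; 117/89 367/89]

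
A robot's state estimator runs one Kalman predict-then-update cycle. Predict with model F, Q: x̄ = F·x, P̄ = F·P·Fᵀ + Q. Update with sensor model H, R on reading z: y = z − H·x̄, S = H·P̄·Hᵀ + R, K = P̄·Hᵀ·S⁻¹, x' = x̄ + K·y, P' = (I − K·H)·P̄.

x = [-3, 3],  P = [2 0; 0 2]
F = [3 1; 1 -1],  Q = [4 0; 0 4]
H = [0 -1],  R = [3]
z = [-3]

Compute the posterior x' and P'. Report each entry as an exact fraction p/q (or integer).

x' = [-30/11, 6/11]
P' = [248/11 12/11; 12/11 24/11]

x̄ = F·x = [-6, -6]
P̄ = F·P·Fᵀ + Q = [24 4; 4 8]
y = z − H·x̄ = [-9]
S = H·P̄·Hᵀ + R = [11]
K = P̄·Hᵀ·S⁻¹ = [-4/11; -8/11]
x' = x̄ + K·y = [-30/11, 6/11]
P' = (I − K·H)·P̄ = [248/11 12/11; 12/11 24/11]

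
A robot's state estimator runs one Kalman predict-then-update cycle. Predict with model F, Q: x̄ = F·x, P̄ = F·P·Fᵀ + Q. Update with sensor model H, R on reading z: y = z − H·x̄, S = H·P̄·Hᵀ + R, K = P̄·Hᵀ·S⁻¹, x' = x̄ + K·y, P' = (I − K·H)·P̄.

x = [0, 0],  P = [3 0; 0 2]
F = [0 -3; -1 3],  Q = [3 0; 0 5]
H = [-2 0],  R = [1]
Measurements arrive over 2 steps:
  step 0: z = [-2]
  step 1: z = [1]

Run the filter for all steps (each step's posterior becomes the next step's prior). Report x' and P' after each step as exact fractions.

step 0: x̄ = F·x = [0, 0]
step 0: P̄ = F·P·Fᵀ + Q = [21 -18; -18 26]
step 0: y = z − H·x̄ = [-2]
step 0: S = H·P̄·Hᵀ + R = [85]
step 0: K = P̄·Hᵀ·S⁻¹ = [-42/85; 36/85]
step 0: x' = x̄ + K·y = [84/85, -72/85]
step 0: P' = (I − K·H)·P̄ = [21/85 -18/85; -18/85 914/85]
step 1: x̄ = F·x = [216/85, -60/17]
step 1: P̄ = F·P·Fᵀ + Q = [8481/85 -1656/17; -1656/17 1756/17]
step 1: y = z − H·x̄ = [517/85]
step 1: S = H·P̄·Hᵀ + R = [34009/85]
step 1: K = P̄·Hᵀ·S⁻¹ = [-16962/34009; 16560/34009]
step 1: x' = x̄ + K·y = [-16746/34009, -19308/34009]
step 1: P' = (I − K·H)·P̄ = [8481/34009 -8280/34009; -8280/34009 286652/34009]

step 0: x' = [84/85, -72/85], P' = [21/85 -18/85; -18/85 914/85]
step 1: x' = [-16746/34009, -19308/34009], P' = [8481/34009 -8280/34009; -8280/34009 286652/34009]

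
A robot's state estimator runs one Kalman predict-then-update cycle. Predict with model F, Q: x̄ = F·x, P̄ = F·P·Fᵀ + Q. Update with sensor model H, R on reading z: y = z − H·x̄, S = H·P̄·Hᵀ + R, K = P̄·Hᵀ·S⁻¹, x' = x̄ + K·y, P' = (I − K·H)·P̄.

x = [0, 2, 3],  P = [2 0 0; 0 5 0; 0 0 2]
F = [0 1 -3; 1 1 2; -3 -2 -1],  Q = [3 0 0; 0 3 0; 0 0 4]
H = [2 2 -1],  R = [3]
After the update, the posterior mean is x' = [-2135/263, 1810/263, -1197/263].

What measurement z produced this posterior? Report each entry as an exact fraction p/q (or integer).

x̄ = F·x = [-7, 8, -7]
P̄ = F·P·Fᵀ + Q = [26 -7 -4; -7 18 -20; -4 -20 44]
S = H·P̄·Hᵀ + R = [263]
K = P̄·Hᵀ·S⁻¹ = [42/263; 42/263; -92/263]
x' − x̄ = [-294/263, -294/263, 644/263] = K·y
y = (KᵀK)⁻¹·Kᵀ·(x' − x̄) = [-7]
z = y + H·x̄ = [-7] + [9] = [2]

z = [2]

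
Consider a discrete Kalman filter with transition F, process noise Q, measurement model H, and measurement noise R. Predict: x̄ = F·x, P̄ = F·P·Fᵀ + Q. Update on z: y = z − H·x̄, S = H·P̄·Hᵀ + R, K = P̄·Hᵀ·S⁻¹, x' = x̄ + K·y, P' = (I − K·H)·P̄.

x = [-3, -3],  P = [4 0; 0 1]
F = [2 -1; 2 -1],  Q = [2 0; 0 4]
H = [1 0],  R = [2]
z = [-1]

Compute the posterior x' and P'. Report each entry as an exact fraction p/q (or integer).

x̄ = F·x = [-3, -3]
P̄ = F·P·Fᵀ + Q = [19 17; 17 21]
y = z − H·x̄ = [2]
S = H·P̄·Hᵀ + R = [21]
K = P̄·Hᵀ·S⁻¹ = [19/21; 17/21]
x' = x̄ + K·y = [-25/21, -29/21]
P' = (I − K·H)·P̄ = [38/21 34/21; 34/21 152/21]

x' = [-25/21, -29/21]
P' = [38/21 34/21; 34/21 152/21]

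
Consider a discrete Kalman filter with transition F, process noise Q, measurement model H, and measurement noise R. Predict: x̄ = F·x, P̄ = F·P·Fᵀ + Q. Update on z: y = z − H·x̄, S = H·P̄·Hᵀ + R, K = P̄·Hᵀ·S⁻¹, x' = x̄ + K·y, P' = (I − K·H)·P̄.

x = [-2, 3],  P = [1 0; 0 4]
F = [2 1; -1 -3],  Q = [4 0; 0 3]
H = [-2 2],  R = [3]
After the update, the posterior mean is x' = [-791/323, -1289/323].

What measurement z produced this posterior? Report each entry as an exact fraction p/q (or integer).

z = [-3]

x̄ = F·x = [-1, -7]
P̄ = F·P·Fᵀ + Q = [12 -14; -14 40]
S = H·P̄·Hᵀ + R = [323]
K = P̄·Hᵀ·S⁻¹ = [-52/323; 108/323]
x' − x̄ = [-468/323, 972/323] = K·y
y = (KᵀK)⁻¹·Kᵀ·(x' − x̄) = [9]
z = y + H·x̄ = [9] + [-12] = [-3]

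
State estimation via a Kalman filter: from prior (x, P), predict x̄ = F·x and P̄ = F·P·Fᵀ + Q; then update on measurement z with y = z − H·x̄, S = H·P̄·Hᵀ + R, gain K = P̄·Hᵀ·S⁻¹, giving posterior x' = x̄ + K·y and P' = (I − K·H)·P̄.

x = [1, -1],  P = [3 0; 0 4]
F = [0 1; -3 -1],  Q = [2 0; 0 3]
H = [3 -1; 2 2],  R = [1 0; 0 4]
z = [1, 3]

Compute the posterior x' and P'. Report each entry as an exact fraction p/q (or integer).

x' = [596/1051, 795/1051]
P' = [382/3153 124/1051; 124/1051 638/1051]

x̄ = F·x = [-1, -2]
P̄ = F·P·Fᵀ + Q = [6 -4; -4 34]
y = z − H·x̄ = [2, 9]
S = H·P̄·Hᵀ + R = [113 -48; -48 132]
K = P̄·Hᵀ·S⁻¹ = [258/1051 377/3153; -266/1051 381/1051]
x' = x̄ + K·y = [596/1051, 795/1051]
P' = (I − K·H)·P̄ = [382/3153 124/1051; 124/1051 638/1051]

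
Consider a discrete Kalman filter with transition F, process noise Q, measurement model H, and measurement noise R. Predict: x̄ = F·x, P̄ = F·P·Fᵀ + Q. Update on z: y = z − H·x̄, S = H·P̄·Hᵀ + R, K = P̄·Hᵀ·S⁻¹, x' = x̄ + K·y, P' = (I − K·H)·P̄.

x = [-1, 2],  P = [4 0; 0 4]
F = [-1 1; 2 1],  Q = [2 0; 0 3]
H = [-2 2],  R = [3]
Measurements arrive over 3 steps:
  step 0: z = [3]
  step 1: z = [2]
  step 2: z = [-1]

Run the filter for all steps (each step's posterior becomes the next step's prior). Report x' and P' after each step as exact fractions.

step 0: x' = [249/167, 486/167], P' = [886/167 844/167; 844/167 925/167]
step 1: x' = [57107/35737, 94584/35737], P' = [92727/35737 91347/35737; 91347/35737 116394/35737]
step 2: x' = [542169/378193, 4451366/4160123], P' = [977877/378193 957255/378193; 957255/378193 13342647/4160123]

step 0: x̄ = F·x = [3, 0]
step 0: P̄ = F·P·Fᵀ + Q = [10 -4; -4 23]
step 0: y = z − H·x̄ = [9]
step 0: S = H·P̄·Hᵀ + R = [167]
step 0: K = P̄·Hᵀ·S⁻¹ = [-28/167; 54/167]
step 0: x' = x̄ + K·y = [249/167, 486/167]
step 0: P' = (I − K·H)·P̄ = [886/167 844/167; 844/167 925/167]
step 1: x̄ = F·x = [237/167, 984/167]
step 1: P̄ = F·P·Fᵀ + Q = [457/167 -3/167; -3/167 8346/167]
step 1: y = z − H·x̄ = [-1160/167]
step 1: S = H·P̄·Hᵀ + R = [35737/167]
step 1: K = P̄·Hᵀ·S⁻¹ = [-920/35737; 16698/35737]
step 1: x' = x̄ + K·y = [57107/35737, 94584/35737]
step 1: P' = (I − K·H)·P̄ = [92727/35737 91347/35737; 91347/35737 116394/35737]
step 2: x̄ = F·x = [37477/35737, 208798/35737]
step 2: P̄ = F·P·Fᵀ + Q = [97901/35737 22287/35737; 22287/35737 959901/35737]
step 2: y = z − H·x̄ = [-378379/35737]
step 2: S = H·P̄·Hᵀ + R = [4160123/35737]
step 2: K = P̄·Hᵀ·S⁻¹ = [-13748/378193; 1875228/4160123]
step 2: x' = x̄ + K·y = [542169/378193, 4451366/4160123]
step 2: P' = (I − K·H)·P̄ = [977877/378193 957255/378193; 957255/378193 13342647/4160123]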